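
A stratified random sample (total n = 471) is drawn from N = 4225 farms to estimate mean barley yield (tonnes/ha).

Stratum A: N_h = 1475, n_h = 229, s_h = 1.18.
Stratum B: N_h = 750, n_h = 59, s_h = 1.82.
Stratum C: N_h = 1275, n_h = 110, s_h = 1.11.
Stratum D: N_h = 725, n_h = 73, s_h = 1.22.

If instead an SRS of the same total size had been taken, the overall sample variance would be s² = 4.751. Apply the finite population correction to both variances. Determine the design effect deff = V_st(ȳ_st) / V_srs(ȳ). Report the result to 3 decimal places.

deff ≈ 0.416

V̂(ȳ_st) = Σ W_h² (1 − n_h/N_h) s_h²/n_h, with W_h = N_h/N and N = 4225:
  stratum A: (1475/4225)²·(1 − 229/1475)·1.18²/229 = 0.000626016
  stratum B: (750/4225)²·(1 − 59/750)·1.82²/59 = 0.00162996
  stratum C: (1275/4225)²·(1 − 110/1275)·1.11²/110 = 0.000932043
  stratum D: (725/4225)²·(1 − 73/725)·1.22²/73 = 0.000539919
V_st = 0.00372794
V_srs = (1 − 471/4225)·4.751/471 = 0.00896255
deff = V_st / V_srs = 0.00372794/0.00896255 = 0.4159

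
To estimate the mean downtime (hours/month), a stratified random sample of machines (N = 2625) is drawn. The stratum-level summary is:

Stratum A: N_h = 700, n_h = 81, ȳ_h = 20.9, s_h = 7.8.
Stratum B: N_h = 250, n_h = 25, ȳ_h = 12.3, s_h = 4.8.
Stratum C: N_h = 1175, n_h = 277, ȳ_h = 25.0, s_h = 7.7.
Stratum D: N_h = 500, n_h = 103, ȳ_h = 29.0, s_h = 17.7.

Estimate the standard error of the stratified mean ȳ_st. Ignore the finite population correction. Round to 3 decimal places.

SE(ȳ_st) ≈ 0.464

V̂(ȳ_st) = Σ W_h² s_h²/n_h, with W_h = N_h/N and N = 2625:
  stratum A: (700/2625)²·7.8²/81 = 0.0534123
  stratum B: (250/2625)²·4.8²/25 = 0.00835918
  stratum C: (1175/2625)²·7.7²/277 = 0.0428863
  stratum D: (500/2625)²·17.7²/103 = 0.110355
V̂(ȳ_st) = 0.215013
SE(ȳ_st) = √0.215013 = 0.463694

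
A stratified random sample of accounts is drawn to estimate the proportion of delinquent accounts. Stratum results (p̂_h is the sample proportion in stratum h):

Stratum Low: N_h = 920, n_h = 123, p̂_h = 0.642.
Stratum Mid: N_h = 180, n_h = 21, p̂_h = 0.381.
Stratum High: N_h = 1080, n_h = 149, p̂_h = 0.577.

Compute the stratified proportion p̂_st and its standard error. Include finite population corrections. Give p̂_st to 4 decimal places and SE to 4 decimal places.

N = 2180; stratum weights W_h = N_h/N.
p̂_st = Σ W_h p̂_h = (920·0.642 + 180·0.381 + 1080·0.577)/2180 = 0.58825
V̂(p̂_st) = Σ W_h² (1 − n_h/N_h) p̂_h(1−p̂_h)/(n_h−1):
  stratum Low: (920/2180)²·(1 − 123/920)·0.642·0.358/122 = 0.000290664
  stratum Mid: (180/2180)²·(1 − 21/180)·0.381·0.619/20 = 7.10137e-05
  stratum High: (1080/2180)²·(1 − 149/1080)·0.577·0.423/148 = 0.000348911
V̂(p̂_st) = 0.000710589; SE = √V̂ = 0.0266569

p̂_st ≈ 0.5882, SE ≈ 0.0267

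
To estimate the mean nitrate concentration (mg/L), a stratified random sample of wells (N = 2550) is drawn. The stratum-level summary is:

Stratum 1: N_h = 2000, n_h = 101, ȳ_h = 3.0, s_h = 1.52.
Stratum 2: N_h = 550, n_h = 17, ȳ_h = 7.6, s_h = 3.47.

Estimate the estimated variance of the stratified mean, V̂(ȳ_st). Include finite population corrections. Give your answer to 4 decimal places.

V̂(ȳ_st) = Σ W_h² (1 − n_h/N_h) s_h²/n_h, with W_h = N_h/N and N = 2550:
  stratum 1: (2000/2550)²·(1 − 101/2000)·1.52²/101 = 0.013361
  stratum 2: (550/2550)²·(1 − 17/550)·3.47²/17 = 0.0319315
V̂(ȳ_st) = 0.0452926

V̂(ȳ_st) ≈ 0.0453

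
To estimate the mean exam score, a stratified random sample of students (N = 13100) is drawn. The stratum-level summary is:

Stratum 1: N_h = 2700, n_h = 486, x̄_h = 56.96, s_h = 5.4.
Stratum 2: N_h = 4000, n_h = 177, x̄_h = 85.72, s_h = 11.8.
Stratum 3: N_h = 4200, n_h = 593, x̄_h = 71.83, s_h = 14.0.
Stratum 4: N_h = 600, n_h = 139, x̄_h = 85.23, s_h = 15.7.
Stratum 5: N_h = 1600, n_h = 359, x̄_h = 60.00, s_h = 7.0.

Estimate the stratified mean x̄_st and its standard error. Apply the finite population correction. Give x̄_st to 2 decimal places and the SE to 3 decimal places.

x̄_st = Σ W_h x̄_h = (2700·56.96 + 4000·85.72 + 4200·71.83 + 600·85.23 + 1600·60.00)/13100 = 72.17527
V̂(x̄_st) = Σ W_h² (1 − n_h/N_h) s_h²/n_h, with W_h = N_h/N and N = 13100:
  stratum 1: (2700/13100)²·(1 − 486/2700)·5.4²/486 = 0.00209002
  stratum 2: (4000/13100)²·(1 − 177/4000)·11.8²/177 = 0.0700991
  stratum 3: (4200/13100)²·(1 − 593/4200)·14.0²/593 = 0.0291779
  stratum 4: (600/13100)²·(1 − 139/600)·15.7²/139 = 0.00285821
  stratum 5: (1600/13100)²·(1 − 359/1600)·7.0²/359 = 0.00157925
V̂(x̄_st) = 0.105804
SE(x̄_st) = √0.105804 = 0.325276

x̄_st ≈ 72.18, SE ≈ 0.325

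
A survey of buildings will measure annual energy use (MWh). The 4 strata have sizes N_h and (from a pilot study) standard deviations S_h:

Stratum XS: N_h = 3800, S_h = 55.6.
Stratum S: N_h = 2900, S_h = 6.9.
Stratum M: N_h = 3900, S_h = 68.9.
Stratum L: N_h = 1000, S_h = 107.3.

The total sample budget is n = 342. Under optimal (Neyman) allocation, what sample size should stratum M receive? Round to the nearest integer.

Neyman allocation: n_h = n · N_h S_h / Σ N_i S_i, with n = 342.
  stratum XS: N_h·S_h = 3800·55.6 = 211280.00
  stratum S: N_h·S_h = 2900·6.9 = 20010.00
  stratum M: N_h·S_h = 3900·68.9 = 268710.00
  stratum L: N_h·S_h = 1000·107.3 = 107300.00
Σ N_h S_h = 607300.00
n for stratum M = 342·268710.00/607300.00 = 151.324 → 151

151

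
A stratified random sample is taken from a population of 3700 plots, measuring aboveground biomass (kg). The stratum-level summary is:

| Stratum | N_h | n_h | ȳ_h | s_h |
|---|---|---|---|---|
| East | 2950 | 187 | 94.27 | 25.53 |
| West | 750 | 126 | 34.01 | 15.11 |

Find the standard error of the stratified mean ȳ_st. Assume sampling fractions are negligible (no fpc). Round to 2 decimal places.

SE(ȳ_st) ≈ 1.51

V̂(ȳ_st) = Σ W_h² s_h²/n_h, with W_h = N_h/N and N = 3700:
  stratum East: (2950/3700)²·25.53²/187 = 2.21565
  stratum West: (750/3700)²·15.11²/126 = 0.0744522
V̂(ȳ_st) = 2.2901
SE(ȳ_st) = √2.2901 = 1.51331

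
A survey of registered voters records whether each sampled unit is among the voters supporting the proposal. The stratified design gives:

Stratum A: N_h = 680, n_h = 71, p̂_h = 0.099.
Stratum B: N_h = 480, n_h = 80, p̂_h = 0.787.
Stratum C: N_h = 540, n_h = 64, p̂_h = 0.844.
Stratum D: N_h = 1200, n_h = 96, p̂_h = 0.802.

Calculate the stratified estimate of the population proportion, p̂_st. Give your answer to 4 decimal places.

p̂_st ≈ 0.6425

N = 2900; stratum weights W_h = N_h/N.
p̂_st = Σ W_h p̂_h = (680·0.099 + 480·0.787 + 540·0.844 + 1200·0.802)/2900 = 0.64250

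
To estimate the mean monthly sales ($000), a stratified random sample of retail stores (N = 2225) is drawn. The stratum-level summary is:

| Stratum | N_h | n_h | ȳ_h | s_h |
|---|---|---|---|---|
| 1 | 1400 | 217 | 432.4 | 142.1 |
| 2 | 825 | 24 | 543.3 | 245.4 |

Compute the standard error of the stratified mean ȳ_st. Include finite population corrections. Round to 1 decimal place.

SE(ȳ_st) ≈ 19.1

V̂(ȳ_st) = Σ W_h² (1 − n_h/N_h) s_h²/n_h, with W_h = N_h/N and N = 2225:
  stratum 1: (1400/2225)²·(1 − 217/1400)·142.1²/217 = 31.1301
  stratum 2: (825/2225)²·(1 − 24/825)·245.4²/24 = 334.938
V̂(ȳ_st) = 366.068
SE(ȳ_st) = √366.068 = 19.1329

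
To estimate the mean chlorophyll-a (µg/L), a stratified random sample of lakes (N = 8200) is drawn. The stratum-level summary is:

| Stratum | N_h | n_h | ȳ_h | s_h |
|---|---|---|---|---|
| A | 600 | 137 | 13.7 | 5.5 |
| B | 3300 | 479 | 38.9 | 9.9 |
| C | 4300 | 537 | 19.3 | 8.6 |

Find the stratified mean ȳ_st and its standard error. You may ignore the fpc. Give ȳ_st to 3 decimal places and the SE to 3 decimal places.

ȳ_st = Σ W_h ȳ_h = (600·13.7 + 3300·38.9 + 4300·19.3)/8200 = 26.77805
V̂(ȳ_st) = Σ W_h² s_h²/n_h, with W_h = N_h/N and N = 8200:
  stratum A: (600/8200)²·5.5²/137 = 0.00118217
  stratum B: (3300/8200)²·9.9²/479 = 0.0331387
  stratum C: (4300/8200)²·8.6²/537 = 0.0378732
V̂(ȳ_st) = 0.072194
SE(ȳ_st) = √0.072194 = 0.268689

ȳ_st ≈ 26.778, SE ≈ 0.269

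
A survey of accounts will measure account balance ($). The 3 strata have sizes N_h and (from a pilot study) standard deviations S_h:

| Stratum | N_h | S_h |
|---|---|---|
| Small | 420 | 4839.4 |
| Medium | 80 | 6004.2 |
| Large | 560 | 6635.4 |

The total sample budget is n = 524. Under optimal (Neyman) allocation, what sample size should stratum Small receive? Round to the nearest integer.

Neyman allocation: n_h = n · N_h S_h / Σ N_i S_i, with n = 524.
  stratum Small: N_h·S_h = 420·4839.4 = 2032548.00
  stratum Medium: N_h·S_h = 80·6004.2 = 480336.00
  stratum Large: N_h·S_h = 560·6635.4 = 3715824.00
Σ N_h S_h = 6228708.00
n for stratum Small = 524·2032548.00/6228708.00 = 170.991 → 171

171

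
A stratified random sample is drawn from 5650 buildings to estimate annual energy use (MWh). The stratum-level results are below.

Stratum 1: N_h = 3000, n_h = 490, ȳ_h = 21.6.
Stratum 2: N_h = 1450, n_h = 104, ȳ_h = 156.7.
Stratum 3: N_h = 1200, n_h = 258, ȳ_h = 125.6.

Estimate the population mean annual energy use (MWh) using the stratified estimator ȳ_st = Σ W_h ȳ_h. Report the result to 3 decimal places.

N = Σ N_h = 5650. Stratum weights W_h = N_h/N.
ȳ_st = (3000·21.6 + 1450·156.7 + 1200·125.6) / 5650 = 78.36018

ȳ_st ≈ 78.360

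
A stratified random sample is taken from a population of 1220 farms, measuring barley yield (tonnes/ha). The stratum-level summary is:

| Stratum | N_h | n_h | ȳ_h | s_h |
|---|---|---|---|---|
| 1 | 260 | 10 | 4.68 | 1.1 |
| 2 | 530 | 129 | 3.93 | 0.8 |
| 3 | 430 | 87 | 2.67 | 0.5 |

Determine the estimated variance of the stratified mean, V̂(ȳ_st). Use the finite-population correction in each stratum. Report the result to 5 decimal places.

V̂(ȳ_st) ≈ 0.00628

V̂(ȳ_st) = Σ W_h² (1 − n_h/N_h) s_h²/n_h, with W_h = N_h/N and N = 1220:
  stratum 1: (260/1220)²·(1 − 10/260)·1.1²/10 = 0.0052842
  stratum 2: (530/1220)²·(1 − 129/530)·0.8²/129 = 0.00070842
  stratum 3: (430/1220)²·(1 − 87/430)·0.5²/87 = 0.00028475
V̂(ȳ_st) = 0.00627737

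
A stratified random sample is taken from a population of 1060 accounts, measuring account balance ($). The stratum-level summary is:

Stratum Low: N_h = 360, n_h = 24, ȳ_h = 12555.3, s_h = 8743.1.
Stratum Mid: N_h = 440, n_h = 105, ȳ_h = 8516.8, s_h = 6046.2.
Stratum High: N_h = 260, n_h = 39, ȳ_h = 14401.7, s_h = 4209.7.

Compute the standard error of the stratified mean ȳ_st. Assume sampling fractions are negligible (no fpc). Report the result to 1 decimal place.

V̂(ȳ_st) = Σ W_h² s_h²/n_h, with W_h = N_h/N and N = 1060:
  stratum Low: (360/1060)²·8743.1²/24 = 367378
  stratum Mid: (440/1060)²·6046.2²/105 = 59988.7
  stratum High: (260/1060)²·4209.7²/39 = 27338.4
V̂(ȳ_st) = 454705
SE(ȳ_st) = √454705 = 674.318

SE(ȳ_st) ≈ 674.3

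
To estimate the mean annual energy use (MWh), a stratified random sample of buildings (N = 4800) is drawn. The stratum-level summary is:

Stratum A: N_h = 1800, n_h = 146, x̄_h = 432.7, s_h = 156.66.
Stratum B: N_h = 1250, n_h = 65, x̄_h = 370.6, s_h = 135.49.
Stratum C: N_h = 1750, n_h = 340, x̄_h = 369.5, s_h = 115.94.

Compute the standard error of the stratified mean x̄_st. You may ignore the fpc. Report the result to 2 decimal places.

SE(x̄_st) ≈ 6.93

V̂(x̄_st) = Σ W_h² s_h²/n_h, with W_h = N_h/N and N = 4800:
  stratum A: (1800/4800)²·156.66²/146 = 23.6388
  stratum B: (1250/4800)²·135.49²/65 = 19.1531
  stratum C: (1750/4800)²·115.94²/340 = 5.2551
V̂(x̄_st) = 48.047
SE(x̄_st) = √48.047 = 6.9316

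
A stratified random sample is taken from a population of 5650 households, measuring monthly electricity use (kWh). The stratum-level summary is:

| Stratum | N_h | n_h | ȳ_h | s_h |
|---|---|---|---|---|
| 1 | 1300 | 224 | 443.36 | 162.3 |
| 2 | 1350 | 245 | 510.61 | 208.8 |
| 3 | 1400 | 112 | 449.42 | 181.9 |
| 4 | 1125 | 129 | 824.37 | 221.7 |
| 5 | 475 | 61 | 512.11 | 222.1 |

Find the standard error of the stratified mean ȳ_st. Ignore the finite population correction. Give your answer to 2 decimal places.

SE(ȳ_st) ≈ 7.44

V̂(ȳ_st) = Σ W_h² s_h²/n_h, with W_h = N_h/N and N = 5650:
  stratum 1: (1300/5650)²·162.3²/224 = 6.22557
  stratum 2: (1350/5650)²·208.8²/245 = 10.1593
  stratum 3: (1400/5650)²·181.9²/112 = 18.1387
  stratum 4: (1125/5650)²·221.7²/129 = 15.106
  stratum 5: (475/5650)²·222.1²/61 = 5.71554
V̂(ȳ_st) = 55.3452
SE(ȳ_st) = √55.3452 = 7.43943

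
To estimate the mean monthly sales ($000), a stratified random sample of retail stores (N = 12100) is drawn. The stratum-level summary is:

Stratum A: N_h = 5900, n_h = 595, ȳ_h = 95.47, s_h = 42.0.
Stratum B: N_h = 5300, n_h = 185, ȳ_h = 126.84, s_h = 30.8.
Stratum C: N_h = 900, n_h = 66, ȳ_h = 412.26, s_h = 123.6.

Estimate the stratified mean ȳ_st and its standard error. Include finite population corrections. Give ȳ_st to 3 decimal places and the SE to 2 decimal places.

ȳ_st = Σ W_h ȳ_h = (5900·95.47 + 5300·126.84 + 900·412.26)/12100 = 132.77347
V̂(ȳ_st) = Σ W_h² (1 − n_h/N_h) s_h²/n_h, with W_h = N_h/N and N = 12100:
  stratum A: (5900/12100)²·(1 − 595/5900)·42.0²/595 = 0.633794
  stratum B: (5300/12100)²·(1 − 185/5300)·30.8²/185 = 0.949468
  stratum C: (900/12100)²·(1 − 66/900)·123.6²/66 = 1.18667
V̂(ȳ_st) = 2.76993
SE(ȳ_st) = √2.76993 = 1.66431

ȳ_st ≈ 132.773, SE ≈ 1.66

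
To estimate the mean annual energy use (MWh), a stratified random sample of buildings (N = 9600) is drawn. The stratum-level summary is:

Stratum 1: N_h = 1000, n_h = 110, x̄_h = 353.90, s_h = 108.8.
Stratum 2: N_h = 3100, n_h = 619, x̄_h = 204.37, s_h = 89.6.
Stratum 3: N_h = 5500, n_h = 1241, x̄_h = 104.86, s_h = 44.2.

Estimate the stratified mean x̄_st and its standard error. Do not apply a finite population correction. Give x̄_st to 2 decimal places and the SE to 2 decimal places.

x̄_st ≈ 162.94, SE ≈ 1.74

x̄_st = Σ W_h x̄_h = (1000·353.90 + 3100·204.37 + 5500·104.86)/9600 = 162.93510
V̂(x̄_st) = Σ W_h² s_h²/n_h, with W_h = N_h/N and N = 9600:
  stratum 1: (1000/9600)²·108.8²/110 = 1.16768
  stratum 2: (3100/9600)²·89.6²/619 = 1.3524
  stratum 3: (5500/9600)²·44.2²/1241 = 0.51672
V̂(x̄_st) = 3.0368
SE(x̄_st) = √3.0368 = 1.74264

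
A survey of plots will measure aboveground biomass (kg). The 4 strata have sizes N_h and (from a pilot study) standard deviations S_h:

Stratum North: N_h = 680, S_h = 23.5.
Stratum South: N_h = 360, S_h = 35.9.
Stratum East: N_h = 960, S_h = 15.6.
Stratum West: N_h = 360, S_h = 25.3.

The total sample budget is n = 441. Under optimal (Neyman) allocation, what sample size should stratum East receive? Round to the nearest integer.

125

Neyman allocation: n_h = n · N_h S_h / Σ N_i S_i, with n = 441.
  stratum North: N_h·S_h = 680·23.5 = 15980.00
  stratum South: N_h·S_h = 360·35.9 = 12924.00
  stratum East: N_h·S_h = 960·15.6 = 14976.00
  stratum West: N_h·S_h = 360·25.3 = 9108.00
Σ N_h S_h = 52988.00
n for stratum East = 441·14976.00/52988.00 = 124.640 → 125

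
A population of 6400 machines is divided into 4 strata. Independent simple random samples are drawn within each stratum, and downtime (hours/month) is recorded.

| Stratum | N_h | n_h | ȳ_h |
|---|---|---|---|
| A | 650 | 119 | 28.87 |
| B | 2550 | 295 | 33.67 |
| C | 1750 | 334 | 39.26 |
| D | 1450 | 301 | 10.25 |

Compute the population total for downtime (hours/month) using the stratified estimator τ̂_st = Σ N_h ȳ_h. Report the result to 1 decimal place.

τ̂_st ≈ 188191.5

τ̂_st = Σ N_h ȳ_h = 650·28.87 + 2550·33.67 + 1750·39.26 + 1450·10.25 = 188191.5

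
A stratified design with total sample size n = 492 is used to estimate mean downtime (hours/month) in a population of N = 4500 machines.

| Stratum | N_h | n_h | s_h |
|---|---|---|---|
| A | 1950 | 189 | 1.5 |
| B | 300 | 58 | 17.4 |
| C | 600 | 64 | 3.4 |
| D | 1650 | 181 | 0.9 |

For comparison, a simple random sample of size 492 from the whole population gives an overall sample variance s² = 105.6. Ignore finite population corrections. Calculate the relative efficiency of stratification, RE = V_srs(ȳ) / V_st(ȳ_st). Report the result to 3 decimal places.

RE ≈ 7.338

V̂(ȳ_st) = Σ W_h² s_h²/n_h, with W_h = N_h/N and N = 4500:
  stratum A: (1950/4500)²·1.5²/189 = 0.00223545
  stratum B: (300/4500)²·17.4²/58 = 0.0232
  stratum C: (600/4500)²·3.4²/64 = 0.00321111
  stratum D: (1650/4500)²·0.9²/181 = 0.000601657
V_st = 0.0292482
V_srs = s²/n = 105.6/492 = 0.214634
Relative efficiency = V_srs / V_st = 0.214634/0.0292482 = 7.3384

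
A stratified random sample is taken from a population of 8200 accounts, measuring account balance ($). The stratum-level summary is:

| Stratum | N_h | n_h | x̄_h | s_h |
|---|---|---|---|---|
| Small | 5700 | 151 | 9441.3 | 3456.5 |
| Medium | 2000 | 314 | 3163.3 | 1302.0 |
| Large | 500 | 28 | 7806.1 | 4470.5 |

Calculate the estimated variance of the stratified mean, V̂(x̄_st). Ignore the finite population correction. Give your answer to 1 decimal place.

V̂(x̄_st) ≈ 41206.2

V̂(x̄_st) = Σ W_h² s_h²/n_h, with W_h = N_h/N and N = 8200:
  stratum Small: (5700/8200)²·3456.5²/151 = 38231.2
  stratum Medium: (2000/8200)²·1302.0²/314 = 321.162
  stratum Large: (500/8200)²·4470.5²/28 = 2653.79
V̂(x̄_st) = 41206.2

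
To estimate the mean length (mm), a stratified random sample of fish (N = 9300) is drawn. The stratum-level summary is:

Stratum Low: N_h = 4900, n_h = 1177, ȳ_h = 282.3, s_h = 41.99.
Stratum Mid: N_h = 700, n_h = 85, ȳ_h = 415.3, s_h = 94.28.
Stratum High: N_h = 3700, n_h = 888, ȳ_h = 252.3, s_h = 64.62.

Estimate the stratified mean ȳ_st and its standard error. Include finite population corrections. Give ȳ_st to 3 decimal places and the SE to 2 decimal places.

ȳ_st ≈ 280.375, SE ≈ 1.18

ȳ_st = Σ W_h ȳ_h = (4900·282.3 + 700·415.3 + 3700·252.3)/9300 = 280.37527
V̂(ȳ_st) = Σ W_h² (1 − n_h/N_h) s_h²/n_h, with W_h = N_h/N and N = 9300:
  stratum Low: (4900/9300)²·(1 − 1177/4900)·41.99²/1177 = 0.315965
  stratum Mid: (700/9300)²·(1 − 85/700)·94.28²/85 = 0.520508
  stratum High: (3700/9300)²·(1 − 888/3700)·64.62²/888 = 0.565682
V̂(ȳ_st) = 1.40215
SE(ȳ_st) = √1.40215 = 1.18413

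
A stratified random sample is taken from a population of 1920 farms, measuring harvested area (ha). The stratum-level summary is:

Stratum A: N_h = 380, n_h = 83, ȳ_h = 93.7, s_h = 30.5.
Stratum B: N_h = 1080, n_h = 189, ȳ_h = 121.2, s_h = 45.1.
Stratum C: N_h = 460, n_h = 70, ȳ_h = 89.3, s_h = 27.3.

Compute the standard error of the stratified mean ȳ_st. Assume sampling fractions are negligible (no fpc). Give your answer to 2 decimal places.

SE(ȳ_st) ≈ 2.11

V̂(ȳ_st) = Σ W_h² s_h²/n_h, with W_h = N_h/N and N = 1920:
  stratum A: (380/1920)²·30.5²/83 = 0.439022
  stratum B: (1080/1920)²·45.1²/189 = 3.40515
  stratum C: (460/1920)²·27.3²/70 = 0.61114
V̂(ȳ_st) = 4.45531
SE(ȳ_st) = √4.45531 = 2.11076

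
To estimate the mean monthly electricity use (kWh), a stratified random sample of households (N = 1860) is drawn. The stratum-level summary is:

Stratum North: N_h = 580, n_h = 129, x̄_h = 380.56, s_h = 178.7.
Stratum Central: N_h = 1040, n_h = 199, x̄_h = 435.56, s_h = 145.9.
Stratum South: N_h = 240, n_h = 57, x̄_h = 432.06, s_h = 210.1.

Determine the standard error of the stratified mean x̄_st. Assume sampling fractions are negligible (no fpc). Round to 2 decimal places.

V̂(x̄_st) = Σ W_h² s_h²/n_h, with W_h = N_h/N and N = 1860:
  stratum North: (580/1860)²·178.7²/129 = 24.0707
  stratum Central: (1040/1860)²·145.9²/199 = 33.4425
  stratum South: (240/1860)²·210.1²/57 = 12.8936
V̂(x̄_st) = 70.4068
SE(x̄_st) = √70.4068 = 8.39088

SE(x̄_st) ≈ 8.39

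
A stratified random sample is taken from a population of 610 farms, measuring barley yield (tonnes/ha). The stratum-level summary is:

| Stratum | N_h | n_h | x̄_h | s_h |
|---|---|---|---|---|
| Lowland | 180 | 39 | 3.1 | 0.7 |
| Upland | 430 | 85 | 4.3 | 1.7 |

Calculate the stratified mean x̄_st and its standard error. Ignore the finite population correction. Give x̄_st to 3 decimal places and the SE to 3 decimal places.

x̄_st ≈ 3.946, SE ≈ 0.134

x̄_st = Σ W_h x̄_h = (180·3.1 + 430·4.3)/610 = 3.94590
V̂(x̄_st) = Σ W_h² s_h²/n_h, with W_h = N_h/N and N = 610:
  stratum Lowland: (180/610)²·0.7²/39 = 0.001094
  stratum Upland: (430/610)²·1.7²/85 = 0.0168949
V̂(x̄_st) = 0.0179889
SE(x̄_st) = √0.0179889 = 0.134123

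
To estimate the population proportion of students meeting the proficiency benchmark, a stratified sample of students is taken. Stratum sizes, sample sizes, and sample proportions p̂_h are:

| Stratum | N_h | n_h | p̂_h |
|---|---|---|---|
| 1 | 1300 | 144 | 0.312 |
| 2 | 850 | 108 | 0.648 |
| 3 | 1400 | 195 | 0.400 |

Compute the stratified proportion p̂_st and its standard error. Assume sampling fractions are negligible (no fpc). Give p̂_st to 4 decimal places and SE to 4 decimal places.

p̂_st ≈ 0.4272, SE ≈ 0.0227

N = 3550; stratum weights W_h = N_h/N.
p̂_st = Σ W_h p̂_h = (1300·0.312 + 850·0.648 + 1400·0.400)/3550 = 0.42715
V̂(p̂_st) = Σ W_h² p̂_h(1−p̂_h)/(n_h−1):
  stratum 1: (1300/3550)²·0.312·0.688/143 = 0.000201297
  stratum 2: (850/3550)²·0.648·0.352/107 = 0.000122212
  stratum 3: (1400/3550)²·0.400·0.600/194 = 0.000192402
V̂(p̂_st) = 0.000515911; SE = √V̂ = 0.0227137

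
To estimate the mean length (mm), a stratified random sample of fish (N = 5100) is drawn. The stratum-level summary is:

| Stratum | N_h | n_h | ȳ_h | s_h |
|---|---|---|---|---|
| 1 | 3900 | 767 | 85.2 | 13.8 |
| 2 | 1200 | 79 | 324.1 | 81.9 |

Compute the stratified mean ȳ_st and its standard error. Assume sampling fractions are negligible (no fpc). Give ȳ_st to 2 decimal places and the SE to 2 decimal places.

ȳ_st ≈ 141.41, SE ≈ 2.20

ȳ_st = Σ W_h ȳ_h = (3900·85.2 + 1200·324.1)/5100 = 141.41176
V̂(ȳ_st) = Σ W_h² s_h²/n_h, with W_h = N_h/N and N = 5100:
  stratum 1: (3900/5100)²·13.8²/767 = 0.145195
  stratum 2: (1200/5100)²·81.9²/79 = 4.7007
V̂(ȳ_st) = 4.8459
SE(ȳ_st) = √4.8459 = 2.20134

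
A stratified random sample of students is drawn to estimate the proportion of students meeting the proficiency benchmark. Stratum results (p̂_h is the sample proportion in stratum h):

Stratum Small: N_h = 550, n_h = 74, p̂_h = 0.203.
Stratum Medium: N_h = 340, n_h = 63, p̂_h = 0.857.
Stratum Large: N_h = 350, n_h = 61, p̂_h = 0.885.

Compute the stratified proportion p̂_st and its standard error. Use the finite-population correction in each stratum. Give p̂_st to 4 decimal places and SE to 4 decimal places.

p̂_st ≈ 0.5748, SE ≈ 0.0247

N = 1240; stratum weights W_h = N_h/N.
p̂_st = Σ W_h p̂_h = (550·0.203 + 340·0.857 + 350·0.885)/1240 = 0.57482
V̂(p̂_st) = Σ W_h² (1 − n_h/N_h) p̂_h(1−p̂_h)/(n_h−1):
  stratum Small: (550/1240)²·(1 − 74/550)·0.203·0.797/73 = 0.000377362
  stratum Medium: (340/1240)²·(1 − 63/340)·0.857·0.143/62 = 0.000121071
  stratum Large: (350/1240)²·(1 − 61/350)·0.885·0.115/60 = 0.000111587
V̂(p̂_st) = 0.000610019; SE = √V̂ = 0.0246986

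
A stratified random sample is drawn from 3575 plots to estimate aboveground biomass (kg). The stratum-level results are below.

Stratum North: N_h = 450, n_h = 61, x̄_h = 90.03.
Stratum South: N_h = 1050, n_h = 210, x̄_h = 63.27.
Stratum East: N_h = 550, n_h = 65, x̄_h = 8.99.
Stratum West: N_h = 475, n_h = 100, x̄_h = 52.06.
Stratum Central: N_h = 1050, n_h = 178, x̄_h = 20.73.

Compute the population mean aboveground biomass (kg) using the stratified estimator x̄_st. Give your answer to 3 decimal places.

x̄_st ≈ 44.304

N = Σ N_h = 3575. Stratum weights W_h = N_h/N.
x̄_st = (450·90.03 + 1050·63.27 + 550·8.99 + 475·52.06 + 1050·20.73) / 3575 = 44.30392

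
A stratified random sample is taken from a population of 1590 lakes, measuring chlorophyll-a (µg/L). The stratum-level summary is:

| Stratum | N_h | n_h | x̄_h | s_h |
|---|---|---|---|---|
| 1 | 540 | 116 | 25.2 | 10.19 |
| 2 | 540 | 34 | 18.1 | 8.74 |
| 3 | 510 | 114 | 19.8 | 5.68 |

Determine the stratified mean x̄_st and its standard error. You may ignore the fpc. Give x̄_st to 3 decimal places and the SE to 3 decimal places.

x̄_st = Σ W_h x̄_h = (540·25.2 + 540·18.1 + 510·19.8)/1590 = 21.05660
V̂(x̄_st) = Σ W_h² s_h²/n_h, with W_h = N_h/N and N = 1590:
  stratum 1: (540/1590)²·10.19²/116 = 0.103248
  stratum 2: (540/1590)²·8.74²/34 = 0.259142
  stratum 3: (510/1590)²·5.68²/114 = 0.0291164
V̂(x̄_st) = 0.391507
SE(x̄_st) = √0.391507 = 0.625705

x̄_st ≈ 21.057, SE ≈ 0.626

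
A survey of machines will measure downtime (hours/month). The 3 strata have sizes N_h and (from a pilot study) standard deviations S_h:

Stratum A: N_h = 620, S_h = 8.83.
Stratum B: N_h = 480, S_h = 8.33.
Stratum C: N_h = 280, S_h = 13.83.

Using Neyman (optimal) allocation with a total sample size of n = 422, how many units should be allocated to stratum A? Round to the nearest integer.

Neyman allocation: n_h = n · N_h S_h / Σ N_i S_i, with n = 422.
  stratum A: N_h·S_h = 620·8.83 = 5474.60
  stratum B: N_h·S_h = 480·8.33 = 3998.40
  stratum C: N_h·S_h = 280·13.83 = 3872.40
Σ N_h S_h = 13345.40
n for stratum A = 422·5474.60/13345.40 = 173.114 → 173

173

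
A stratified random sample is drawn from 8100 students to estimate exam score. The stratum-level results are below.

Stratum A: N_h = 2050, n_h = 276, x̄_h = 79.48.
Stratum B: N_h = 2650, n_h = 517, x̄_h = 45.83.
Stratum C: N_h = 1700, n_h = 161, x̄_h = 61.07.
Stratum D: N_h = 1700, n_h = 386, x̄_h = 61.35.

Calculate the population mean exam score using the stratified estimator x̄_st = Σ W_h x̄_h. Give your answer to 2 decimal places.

x̄_st ≈ 60.80

N = Σ N_h = 8100. Stratum weights W_h = N_h/N.
x̄_st = (2050·79.48 + 2650·45.83 + 1700·61.07 + 1700·61.35) / 8100 = 60.8022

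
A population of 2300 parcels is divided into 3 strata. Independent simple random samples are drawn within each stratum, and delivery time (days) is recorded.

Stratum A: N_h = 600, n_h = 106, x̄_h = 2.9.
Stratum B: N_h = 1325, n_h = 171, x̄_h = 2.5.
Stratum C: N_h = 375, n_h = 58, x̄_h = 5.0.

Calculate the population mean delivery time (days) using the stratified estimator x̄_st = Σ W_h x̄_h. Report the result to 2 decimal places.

N = Σ N_h = 2300. Stratum weights W_h = N_h/N.
x̄_st = (600·2.9 + 1325·2.5 + 375·5.0) / 2300 = 3.0120

x̄_st ≈ 3.01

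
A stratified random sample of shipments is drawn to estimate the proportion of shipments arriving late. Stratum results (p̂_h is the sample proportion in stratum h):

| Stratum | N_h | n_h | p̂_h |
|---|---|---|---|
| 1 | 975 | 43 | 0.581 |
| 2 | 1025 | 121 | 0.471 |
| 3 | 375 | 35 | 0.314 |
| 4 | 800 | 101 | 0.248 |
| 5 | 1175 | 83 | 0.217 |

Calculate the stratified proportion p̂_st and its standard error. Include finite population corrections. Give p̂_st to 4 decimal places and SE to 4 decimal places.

N = 4350; stratum weights W_h = N_h/N.
p̂_st = Σ W_h p̂_h = (975·0.581 + 1025·0.471 + 375·0.314 + 800·0.248 + 1175·0.217)/4350 = 0.37250
V̂(p̂_st) = Σ W_h² (1 − n_h/N_h) p̂_h(1−p̂_h)/(n_h−1):
  stratum 1: (975/4350)²·(1 − 43/975)·0.581·0.419/42 = 0.000278345
  stratum 2: (1025/4350)²·(1 − 121/1025)·0.471·0.529/120 = 0.000101674
  stratum 3: (375/4350)²·(1 − 35/375)·0.314·0.686/34 = 4.26881e-05
  stratum 4: (800/4350)²·(1 − 101/800)·0.248·0.752/100 = 5.51135e-05
  stratum 5: (1175/4350)²·(1 − 83/1175)·0.217·0.783/82 = 0.000140504
V̂(p̂_st) = 0.000618324; SE = √V̂ = 0.0248661

p̂_st ≈ 0.3725, SE ≈ 0.0249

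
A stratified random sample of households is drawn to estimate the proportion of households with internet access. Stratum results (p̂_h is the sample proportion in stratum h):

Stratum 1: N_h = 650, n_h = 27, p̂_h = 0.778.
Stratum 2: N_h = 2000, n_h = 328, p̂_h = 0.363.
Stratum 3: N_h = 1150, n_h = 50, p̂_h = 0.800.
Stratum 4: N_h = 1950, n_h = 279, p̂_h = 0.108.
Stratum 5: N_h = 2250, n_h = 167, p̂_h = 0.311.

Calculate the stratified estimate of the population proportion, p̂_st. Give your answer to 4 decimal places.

N = 8000; stratum weights W_h = N_h/N.
p̂_st = Σ W_h p̂_h = (650·0.778 + 2000·0.363 + 1150·0.800 + 1950·0.108 + 2250·0.311)/8000 = 0.38276

p̂_st ≈ 0.3828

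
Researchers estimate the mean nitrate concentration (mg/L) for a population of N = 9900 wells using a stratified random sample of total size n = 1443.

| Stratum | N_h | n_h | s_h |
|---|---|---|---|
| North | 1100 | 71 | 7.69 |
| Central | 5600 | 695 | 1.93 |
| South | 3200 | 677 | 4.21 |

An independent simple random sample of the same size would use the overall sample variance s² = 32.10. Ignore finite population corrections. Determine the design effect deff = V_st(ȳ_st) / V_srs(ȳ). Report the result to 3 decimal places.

deff ≈ 0.662

V̂(ȳ_st) = Σ W_h² s_h²/n_h, with W_h = N_h/N and N = 9900:
  stratum North: (1100/9900)²·7.69²/71 = 0.0102828
  stratum Central: (5600/9900)²·1.93²/695 = 0.00171489
  stratum South: (3200/9900)²·4.21²/677 = 0.0027353
V_st = 0.0147329
V_srs = s²/n = 32.10/1443 = 0.0222453
deff = V_st / V_srs = 0.0147329/0.0222453 = 0.6623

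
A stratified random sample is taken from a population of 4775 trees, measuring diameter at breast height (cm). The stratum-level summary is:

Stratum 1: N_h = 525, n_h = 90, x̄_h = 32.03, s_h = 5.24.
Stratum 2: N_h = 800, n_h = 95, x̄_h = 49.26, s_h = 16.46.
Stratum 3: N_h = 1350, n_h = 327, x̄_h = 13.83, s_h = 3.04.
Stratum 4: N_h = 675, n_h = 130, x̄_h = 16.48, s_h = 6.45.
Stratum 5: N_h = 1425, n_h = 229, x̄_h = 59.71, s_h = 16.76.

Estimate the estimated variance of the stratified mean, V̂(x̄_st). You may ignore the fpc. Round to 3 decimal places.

V̂(x̄_st) = Σ W_h² s_h²/n_h, with W_h = N_h/N and N = 4775:
  stratum 1: (525/4775)²·5.24²/90 = 0.00368801
  stratum 2: (800/4775)²·16.46²/95 = 0.0800515
  stratum 3: (1350/4775)²·3.04²/327 = 0.00225902
  stratum 4: (675/4775)²·6.45²/130 = 0.00639495
  stratum 5: (1425/4775)²·16.76²/229 = 0.109243
V̂(x̄_st) = 0.201637

V̂(x̄_st) ≈ 0.202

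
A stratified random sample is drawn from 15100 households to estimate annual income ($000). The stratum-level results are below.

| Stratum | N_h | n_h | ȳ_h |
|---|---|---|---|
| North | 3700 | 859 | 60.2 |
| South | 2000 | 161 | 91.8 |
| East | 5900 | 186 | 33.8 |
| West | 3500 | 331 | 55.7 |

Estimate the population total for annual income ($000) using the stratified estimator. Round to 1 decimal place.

τ̂_st ≈ 800710.0

τ̂_st = Σ N_h ȳ_h = 3700·60.2 + 2000·91.8 + 5900·33.8 + 3500·55.7 = 800710.0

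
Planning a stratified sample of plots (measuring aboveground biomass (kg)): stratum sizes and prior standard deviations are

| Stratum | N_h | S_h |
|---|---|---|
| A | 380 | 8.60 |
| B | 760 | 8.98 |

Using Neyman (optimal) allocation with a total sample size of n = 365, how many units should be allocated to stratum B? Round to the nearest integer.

247

Neyman allocation: n_h = n · N_h S_h / Σ N_i S_i, with n = 365.
  stratum A: N_h·S_h = 380·8.60 = 3268.00
  stratum B: N_h·S_h = 760·8.98 = 6824.80
Σ N_h S_h = 10092.80
n for stratum B = 365·6824.80/10092.80 = 246.815 → 247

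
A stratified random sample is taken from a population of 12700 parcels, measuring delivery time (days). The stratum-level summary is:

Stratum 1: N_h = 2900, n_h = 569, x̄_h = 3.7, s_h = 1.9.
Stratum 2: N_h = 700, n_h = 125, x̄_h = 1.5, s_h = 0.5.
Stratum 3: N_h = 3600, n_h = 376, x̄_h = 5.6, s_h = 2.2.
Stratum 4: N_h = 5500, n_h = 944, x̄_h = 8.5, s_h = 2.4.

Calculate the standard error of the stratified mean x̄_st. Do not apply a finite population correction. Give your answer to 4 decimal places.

SE(x̄_st) ≈ 0.0502

V̂(x̄_st) = Σ W_h² s_h²/n_h, with W_h = N_h/N and N = 12700:
  stratum 1: (2900/12700)²·1.9²/569 = 0.000330814
  stratum 2: (700/12700)²·0.5²/125 = 6.07601e-06
  stratum 3: (3600/12700)²·2.2²/376 = 0.00103432
  stratum 4: (5500/12700)²·2.4²/944 = 0.00114438
V̂(x̄_st) = 0.00251559
SE(x̄_st) = √0.00251559 = 0.0501556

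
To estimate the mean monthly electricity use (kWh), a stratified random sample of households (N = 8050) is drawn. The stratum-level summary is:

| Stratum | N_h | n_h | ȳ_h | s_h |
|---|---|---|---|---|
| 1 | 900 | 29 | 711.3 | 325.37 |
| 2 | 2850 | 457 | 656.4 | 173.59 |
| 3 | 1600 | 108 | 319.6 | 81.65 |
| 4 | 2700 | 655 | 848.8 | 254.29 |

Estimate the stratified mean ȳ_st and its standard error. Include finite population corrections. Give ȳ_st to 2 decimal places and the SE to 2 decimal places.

ȳ_st ≈ 660.13, SE ≈ 7.86

ȳ_st = Σ W_h ȳ_h = (900·711.3 + 2850·656.4 + 1600·319.6 + 2700·848.8)/8050 = 660.12795
V̂(ȳ_st) = Σ W_h² (1 − n_h/N_h) s_h²/n_h, with W_h = N_h/N and N = 8050:
  stratum 1: (900/8050)²·(1 − 29/900)·325.37²/29 = 44.1597
  stratum 2: (2850/8050)²·(1 − 457/2850)·173.59²/457 = 6.93951
  stratum 3: (1600/8050)²·(1 − 108/1600)·81.65²/108 = 2.27397
  stratum 4: (2700/8050)²·(1 − 655/2700)·254.29²/655 = 8.41168
V̂(ȳ_st) = 61.7848
SE(ȳ_st) = √61.7848 = 7.86033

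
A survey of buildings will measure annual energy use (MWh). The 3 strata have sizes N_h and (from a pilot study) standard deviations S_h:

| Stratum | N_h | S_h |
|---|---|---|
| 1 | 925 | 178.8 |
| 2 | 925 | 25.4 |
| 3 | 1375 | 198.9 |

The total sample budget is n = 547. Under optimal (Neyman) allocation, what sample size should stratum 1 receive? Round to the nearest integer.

Neyman allocation: n_h = n · N_h S_h / Σ N_i S_i, with n = 547.
  stratum 1: N_h·S_h = 925·178.8 = 165390.00
  stratum 2: N_h·S_h = 925·25.4 = 23495.00
  stratum 3: N_h·S_h = 1375·198.9 = 273487.50
Σ N_h S_h = 462372.50
n for stratum 1 = 547·165390.00/462372.50 = 195.661 → 196

196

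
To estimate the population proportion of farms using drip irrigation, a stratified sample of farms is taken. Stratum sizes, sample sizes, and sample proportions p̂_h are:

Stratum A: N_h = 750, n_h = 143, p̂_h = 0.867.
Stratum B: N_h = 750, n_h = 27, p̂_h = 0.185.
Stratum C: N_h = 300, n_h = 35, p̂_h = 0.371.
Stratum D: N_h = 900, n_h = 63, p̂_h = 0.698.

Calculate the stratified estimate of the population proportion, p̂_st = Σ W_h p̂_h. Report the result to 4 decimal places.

p̂_st ≈ 0.5661

N = 2700; stratum weights W_h = N_h/N.
p̂_st = Σ W_h p̂_h = (750·0.867 + 750·0.185 + 300·0.371 + 900·0.698)/2700 = 0.56611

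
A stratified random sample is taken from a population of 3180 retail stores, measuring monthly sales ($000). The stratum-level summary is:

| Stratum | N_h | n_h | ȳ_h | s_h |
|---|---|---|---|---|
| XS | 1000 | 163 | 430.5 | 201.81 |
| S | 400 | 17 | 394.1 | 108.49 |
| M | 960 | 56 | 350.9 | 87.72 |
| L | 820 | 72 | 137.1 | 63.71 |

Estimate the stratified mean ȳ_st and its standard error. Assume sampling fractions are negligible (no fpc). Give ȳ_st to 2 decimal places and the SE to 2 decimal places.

ȳ_st ≈ 326.23, SE ≈ 7.21

ȳ_st = Σ W_h ȳ_h = (1000·430.5 + 400·394.1 + 960·350.9 + 820·137.1)/3180 = 326.23459
V̂(ȳ_st) = Σ W_h² s_h²/n_h, with W_h = N_h/N and N = 3180:
  stratum XS: (1000/3180)²·201.81²/163 = 24.7083
  stratum S: (400/3180)²·108.49²/17 = 10.9546
  stratum M: (960/3180)²·87.72²/56 = 12.5227
  stratum L: (820/3180)²·63.71²/72 = 3.74849
V̂(ȳ_st) = 51.9341
SE(ȳ_st) = √51.9341 = 7.20653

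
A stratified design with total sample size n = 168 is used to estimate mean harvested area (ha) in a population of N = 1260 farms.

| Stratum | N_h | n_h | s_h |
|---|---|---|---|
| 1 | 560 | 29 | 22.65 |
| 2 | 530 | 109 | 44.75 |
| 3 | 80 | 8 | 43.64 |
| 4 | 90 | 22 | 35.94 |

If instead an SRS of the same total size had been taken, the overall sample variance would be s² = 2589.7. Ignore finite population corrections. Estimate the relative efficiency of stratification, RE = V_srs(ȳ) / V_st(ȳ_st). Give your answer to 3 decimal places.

RE ≈ 1.926

V̂(ȳ_st) = Σ W_h² s_h²/n_h, with W_h = N_h/N and N = 1260:
  stratum 1: (560/1260)²·22.65²/29 = 3.49441
  stratum 2: (530/1260)²·44.75²/109 = 3.25065
  stratum 3: (80/1260)²·43.64²/8 = 0.959662
  stratum 4: (90/1260)²·35.94²/22 = 0.299556
V_st = 8.00427
V_srs = s²/n = 2589.7/168 = 15.4149
Relative efficiency = V_srs / V_st = 15.4149/8.00427 = 1.9258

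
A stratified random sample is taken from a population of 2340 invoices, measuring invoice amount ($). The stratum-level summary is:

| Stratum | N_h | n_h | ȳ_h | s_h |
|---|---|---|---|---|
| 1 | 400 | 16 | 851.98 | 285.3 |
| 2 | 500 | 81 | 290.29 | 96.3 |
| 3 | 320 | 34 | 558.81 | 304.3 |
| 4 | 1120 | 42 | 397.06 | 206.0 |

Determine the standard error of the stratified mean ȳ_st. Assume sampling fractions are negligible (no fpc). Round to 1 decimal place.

V̂(ȳ_st) = Σ W_h² s_h²/n_h, with W_h = N_h/N and N = 2340:
  stratum 1: (400/2340)²·285.3²/16 = 148.652
  stratum 2: (500/2340)²·96.3²/81 = 5.22728
  stratum 3: (320/2340)²·304.3²/34 = 50.9323
  stratum 4: (1120/2340)²·206.0²/42 = 231.467
V̂(ȳ_st) = 436.279
SE(ȳ_st) = √436.279 = 20.8873

SE(ȳ_st) ≈ 20.9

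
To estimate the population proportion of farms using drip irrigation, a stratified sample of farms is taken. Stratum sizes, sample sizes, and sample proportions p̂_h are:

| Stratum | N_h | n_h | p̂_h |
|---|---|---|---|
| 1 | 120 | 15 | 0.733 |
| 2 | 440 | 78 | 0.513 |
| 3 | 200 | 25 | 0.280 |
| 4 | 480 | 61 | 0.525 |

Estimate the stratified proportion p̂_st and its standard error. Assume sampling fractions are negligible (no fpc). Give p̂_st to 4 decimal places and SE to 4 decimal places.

p̂_st ≈ 0.5014, SE ≈ 0.0372

N = 1240; stratum weights W_h = N_h/N.
p̂_st = Σ W_h p̂_h = (120·0.733 + 440·0.513 + 200·0.280 + 480·0.525)/1240 = 0.50135
V̂(p̂_st) = Σ W_h² p̂_h(1−p̂_h)/(n_h−1):
  stratum 1: (120/1240)²·0.733·0.267/14 = 0.00013092
  stratum 2: (440/1240)²·0.513·0.487/77 = 0.000408524
  stratum 3: (200/1240)²·0.280·0.720/24 = 0.000218522
  stratum 4: (480/1240)²·0.525·0.475/60 = 0.000622789
V̂(p̂_st) = 0.00138076; SE = √V̂ = 0.0371585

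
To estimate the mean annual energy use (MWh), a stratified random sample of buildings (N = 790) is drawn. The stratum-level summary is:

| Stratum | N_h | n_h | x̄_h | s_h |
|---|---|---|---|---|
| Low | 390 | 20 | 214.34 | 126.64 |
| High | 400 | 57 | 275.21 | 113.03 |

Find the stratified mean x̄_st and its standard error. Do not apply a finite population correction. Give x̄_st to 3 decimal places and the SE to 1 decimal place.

x̄_st ≈ 245.160, SE ≈ 15.9

x̄_st = Σ W_h x̄_h = (390·214.34 + 400·275.21)/790 = 245.16025
V̂(x̄_st) = Σ W_h² s_h²/n_h, with W_h = N_h/N and N = 790:
  stratum Low: (390/790)²·126.64²/20 = 195.428
  stratum High: (400/790)²·113.03²/57 = 57.4617
V̂(x̄_st) = 252.89
SE(x̄_st) = √252.89 = 15.9025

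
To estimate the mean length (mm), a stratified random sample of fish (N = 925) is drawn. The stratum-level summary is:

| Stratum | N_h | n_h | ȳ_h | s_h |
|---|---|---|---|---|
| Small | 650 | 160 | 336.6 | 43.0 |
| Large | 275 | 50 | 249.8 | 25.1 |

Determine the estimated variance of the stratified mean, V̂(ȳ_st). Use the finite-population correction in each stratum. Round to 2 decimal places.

V̂(ȳ_st) = Σ W_h² (1 − n_h/N_h) s_h²/n_h, with W_h = N_h/N and N = 925:
  stratum Small: (650/925)²·(1 − 160/650)·43.0²/160 = 4.30173
  stratum Large: (275/925)²·(1 − 50/275)·25.1²/50 = 0.911191
V̂(ȳ_st) = 5.21292

V̂(ȳ_st) ≈ 5.21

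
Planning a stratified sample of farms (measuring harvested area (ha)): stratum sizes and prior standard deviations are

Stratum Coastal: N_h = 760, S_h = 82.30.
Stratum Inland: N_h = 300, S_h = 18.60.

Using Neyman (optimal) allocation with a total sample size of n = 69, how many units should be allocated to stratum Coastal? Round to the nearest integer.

Neyman allocation: n_h = n · N_h S_h / Σ N_i S_i, with n = 69.
  stratum Coastal: N_h·S_h = 760·82.30 = 62548.00
  stratum Inland: N_h·S_h = 300·18.60 = 5580.00
Σ N_h S_h = 68128.00
n for stratum Coastal = 69·62548.00/68128.00 = 63.349 → 63

63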